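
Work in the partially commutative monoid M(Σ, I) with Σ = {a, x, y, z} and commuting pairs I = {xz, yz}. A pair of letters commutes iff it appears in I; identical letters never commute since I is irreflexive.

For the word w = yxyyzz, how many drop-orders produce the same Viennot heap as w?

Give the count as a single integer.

15

#0=y has no predecessor
#1=x depends on [0:y]
#2=y depends on [1:x]
#3=y depends on [2:y]
#4=z has no predecessor
#5=z depends on [4:z]
sources: [0:y, 4:z]
N(rest) = Σ N(rest − s) over sources s of rest; N(one piece) = 1:
  size 1 → [3]=1  [5]=1
  size 2 → [2,3]=1  [3,5]=2  [4,5]=1
  size 3 → [1,2,3]=1  [2,3,5]=3  [3,4,5]=3
  size 4 → [0,1,2,3]=1  [1,2,3,5]=4  [2,3,4,5]=6
  first=0(y) contributes 10
  first=4(z) contributes 5
|[w]| = 15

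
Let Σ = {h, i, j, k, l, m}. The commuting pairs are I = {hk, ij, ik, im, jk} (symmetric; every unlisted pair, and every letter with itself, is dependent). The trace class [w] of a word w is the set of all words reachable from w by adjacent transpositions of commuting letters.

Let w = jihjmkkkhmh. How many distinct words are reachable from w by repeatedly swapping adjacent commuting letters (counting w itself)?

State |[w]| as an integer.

8

drop 0:j onto floor
drop 1:i onto floor
drop 2:h onto {0:j, 1:i}
drop 3:j onto {2:h}
drop 4:m onto {3:j}
drop 5:k onto {4:m}
drop 6:k onto {5:k}
drop 7:k onto {6:k}
drop 8:h onto {4:m}
drop 9:m onto {7:k, 8:h}
drop 10:h onto {9:m}
ground layer = {0:j, 1:i}
drop-orders for the pieces not yet dropped (sum over which currently-grounded one goes next):
  1 to go: {10} 1
  2 to go: {9,10} 1
  3 to go: {7,9,10} 1  {8,9,10} 1
  4 to go: {6,7,9,10} 1  {7,8,9,10} 2
  5 to go: {5,6,7,9,10} 1  {6,7,8,9,10} 3
  6 to go: {5,6,7,8,9,10} 4
  7 to go: {4,5,6,7,8,9,10} 4
  8 to go: {3,4,5,6,7,8,9,10} 4
  9 to go: {2,3,4,5,6,7,8,9,10} 4
  if 0:j drops first: 4 orders
  if 1:i drops first: 4 orders
heap linearizations: 8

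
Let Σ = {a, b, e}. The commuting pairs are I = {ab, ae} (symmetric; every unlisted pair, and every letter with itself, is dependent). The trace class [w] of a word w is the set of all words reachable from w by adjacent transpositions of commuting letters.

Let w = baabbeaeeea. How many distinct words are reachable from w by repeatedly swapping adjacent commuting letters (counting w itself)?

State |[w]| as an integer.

330

#0=b has no predecessor
#1=a has no predecessor
#2=a depends on [1:a]
#3=b depends on [0:b]
#4=b depends on [3:b]
#5=e depends on [4:b]
#6=a depends on [2:a]
#7=e depends on [5:e]
#8=e depends on [7:e]
#9=e depends on [8:e]
#10=a depends on [6:a]
sources: [0:b, 1:a]
N(rest) = Σ N(rest − s) over sources s of rest; N(one piece) = 1:
  size 1 → [9]=1  [10]=1
  size 2 → [6,10]=1  [8,9]=1  [9,10]=2
  size 3 → [2,6,10]=1  [6,9,10]=3  [7,8,9]=1  [8,9,10]=3
  size 4 → [1,2,6,10]=1  [2,6,9,10]=4  [5,7,8,9]=1  [6,8,9,10]=6  [7,8,9,10]=4
  size 5 → [1,2,6,9,10]=5  [2,6,8,9,10]=10  [4,5,7,8,9]=1  [5,7,8,9,10]=5  [6,7,8,9,10]=10
  size 6 → [1,2,6,8,9,10]=15  [2,6,7,8,9,10]=20  [3,4,5,7,8,9]=1  [4,5,7,8,9,10]=6  [5,6,7,8,9,10]=15
  size 7 → [0,3,4,5,7,8,9]=1  [1,2,6,7,8,9,10]=35  [2,5,6,7,8,9,10]=35  [3,4,5,7,8,9,10]=7  [4,5,6,7,8,9,10]=21
  size 8 → [0,3,4,5,7,8,9,10]=8  [1,2,5,6,7,8,9,10]=70  [2,4,5,6,7,8,9,10]=56  [3,4,5,6,7,8,9,10]=28
  size 9 → [0,3,4,5,6,7,8,9,10]=36  [1,2,4,5,6,7,8,9,10]=126  [2,3,4,5,6,7,8,9,10]=84
  first=0(b) contributes 210
  first=1(a) contributes 120
|[w]| = 330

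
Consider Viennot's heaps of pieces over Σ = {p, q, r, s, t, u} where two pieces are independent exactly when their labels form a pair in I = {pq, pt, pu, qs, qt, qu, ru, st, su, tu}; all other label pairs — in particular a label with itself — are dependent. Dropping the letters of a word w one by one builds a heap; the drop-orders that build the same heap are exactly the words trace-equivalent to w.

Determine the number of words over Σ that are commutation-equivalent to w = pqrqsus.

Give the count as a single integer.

drop 0:p onto floor
drop 1:q onto floor
drop 2:r onto {0:p, 1:q}
drop 3:q onto {2:r}
drop 4:s onto {2:r}
drop 5:u onto floor
drop 6:s onto {4:s}
ground layer = {0:p, 1:q, 5:u}
drop-orders for the pieces not yet dropped (sum over which currently-grounded one goes next):
  1 to go: {3} 1  {5} 1  {6} 1
  2 to go: {3,5} 2  {3,6} 2  {4,6} 1  {5,6} 2
  3 to go: {3,4,6} 3  {3,5,6} 6  {4,5,6} 3
  4 to go: {2,3,4,6} 3  {3,4,5,6} 12
  5 to go: {0,2,3,4,6} 3  {1,2,3,4,6} 3  {2,3,4,5,6} 15
  if 0:p drops first: 18 orders
  if 1:q drops first: 18 orders
  if 5:u drops first: 6 orders
heap linearizations: 42

42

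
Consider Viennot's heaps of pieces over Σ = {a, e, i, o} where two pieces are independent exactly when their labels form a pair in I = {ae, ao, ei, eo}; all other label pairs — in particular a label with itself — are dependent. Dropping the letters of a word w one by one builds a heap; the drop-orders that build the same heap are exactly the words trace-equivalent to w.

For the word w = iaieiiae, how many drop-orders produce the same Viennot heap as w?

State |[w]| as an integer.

28

drop 0:i onto floor
drop 1:a onto {0:i}
drop 2:i onto {1:a}
drop 3:e onto floor
drop 4:i onto {2:i}
drop 5:i onto {4:i}
drop 6:a onto {5:i}
drop 7:e onto {3:e}
ground layer = {0:i, 3:e}
drop-orders for the pieces not yet dropped (sum over which currently-grounded one goes next):
  1 to go: {6} 1  {7} 1
  2 to go: {3,7} 1  {5,6} 1  {6,7} 2
  3 to go: {3,6,7} 3  {4,5,6} 1  {5,6,7} 3
  4 to go: {2,4,5,6} 1  {3,5,6,7} 6  {4,5,6,7} 4
  5 to go: {1,2,4,5,6} 1  {2,4,5,6,7} 5  {3,4,5,6,7} 10
  6 to go: {0,1,2,4,5,6} 1  {1,2,4,5,6,7} 6  {2,3,4,5,6,7} 15
  if 0:i drops first: 21 orders
  if 3:e drops first: 7 orders
heap linearizations: 28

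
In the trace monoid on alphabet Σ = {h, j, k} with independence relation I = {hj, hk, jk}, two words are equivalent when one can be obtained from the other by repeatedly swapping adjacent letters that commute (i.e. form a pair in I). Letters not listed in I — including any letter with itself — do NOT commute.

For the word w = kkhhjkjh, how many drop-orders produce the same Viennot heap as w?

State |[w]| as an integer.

0(k) covers ∅
1(k) covers 0:k
2(h) covers ∅
3(h) covers 2:h
4(j) covers ∅
5(k) covers 1:k
6(j) covers 4:j
7(h) covers 3:h
floor of heap: 0:k, 2:h, 4:j
completions by unplaced set U, small U first (add the entries for U minus each lowest piece of U):
  |U|=1: {5}:1  {6}:1  {7}:1
  |U|=2: {1,5}:1  {3,7}:1  {4,6}:1  {5,6}:2  {5,7}:2  {6,7}:2
  |U|=3: {0,1,5}:1  {1,5,6}:3  {1,5,7}:3  {2,3,7}:1  {3,5,7}:3  {3,6,7}:3  {4,5,6}:3  {4,6,7}:3  {5,6,7}:6
  |U|=4: {0,1,5,6}:4  {0,1,5,7}:4  {1,3,5,7}:6  {1,4,5,6}:6  {1,5,6,7}:12  {2,3,5,7}:4  {2,3,6,7}:4  {3,4,6,7}:6  {3,5,6,7}:12  {4,5,6,7}:12
  |U|=5: {0,1,3,5,7}:10  {0,1,4,5,6}:10  {0,1,5,6,7}:20  {1,2,3,5,7}:10  {1,3,5,6,7}:30  {1,4,5,6,7}:30  {2,3,4,6,7}:10  {2,3,5,6,7}:20  {3,4,5,6,7}:30
  |U|=6: {0,1,2,3,5,7}:20  {0,1,3,5,6,7}:60  {0,1,4,5,6,7}:60  {1,2,3,5,6,7}:60  {1,3,4,5,6,7}:90  {2,3,4,5,6,7}:60
  start at 0(k): 210
  start at 2(h): 210
  start at 4(j): 140
sum over floor = 560

560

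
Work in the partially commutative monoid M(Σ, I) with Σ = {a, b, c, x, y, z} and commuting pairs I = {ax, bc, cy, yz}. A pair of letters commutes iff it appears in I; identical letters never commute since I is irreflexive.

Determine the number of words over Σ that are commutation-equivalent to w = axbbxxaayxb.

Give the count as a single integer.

piece 0:a — minimal
piece 1:x — minimal
piece 2:b rests on {0:a, 1:x}
piece 3:b rests on {2:b}
piece 4:x rests on {3:b}
piece 5:x rests on {4:x}
piece 6:a rests on {3:b}
piece 7:a rests on {6:a}
piece 8:y rests on {5:x, 7:a}
piece 9:x rests on {8:y}
piece 10:b rests on {9:x}
minimal pieces: {0:a, 1:x}
ways to finish when only these pieces remain (= sum over removing one remaining piece with nothing left below it):
  1 left: {10}→1
  2 left: {9,10}→1
  3 left: {8,9,10}→1
  4 left: {5,8,9,10}→1  {7,8,9,10}→1
  5 left: {4,5,8,9,10}→1  {5,7,8,9,10}→2  {6,7,8,9,10}→1
  6 left: {4,5,7,8,9,10}→3  {5,6,7,8,9,10}→3
  7 left: {4,5,6,7,8,9,10}→6
  8 left: {3,4,5,6,7,8,9,10}→6
  9 left: {2,3,4,5,6,7,8,9,10}→6
  placing 0:a first → 6 extensions
  placing 1:x first → 6 extensions
total linear extensions = 12

12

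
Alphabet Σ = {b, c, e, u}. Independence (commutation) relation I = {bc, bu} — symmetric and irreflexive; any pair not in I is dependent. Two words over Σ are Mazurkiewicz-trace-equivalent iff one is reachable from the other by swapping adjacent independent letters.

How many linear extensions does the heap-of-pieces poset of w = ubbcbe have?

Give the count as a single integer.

10

#0=u has no predecessor
#1=b has no predecessor
#2=b depends on [1:b]
#3=c depends on [0:u]
#4=b depends on [2:b]
#5=e depends on [3:c, 4:b]
sources: [0:u, 1:b]
N(rest) = Σ N(rest − s) over sources s of rest; N(one piece) = 1:
  size 1 → [5]=1
  size 2 → [3,5]=1  [4,5]=1
  size 3 → [0,3,5]=1  [2,4,5]=1  [3,4,5]=2
  size 4 → [0,3,4,5]=3  [1,2,4,5]=1  [2,3,4,5]=3
  first=0(u) contributes 4
  first=1(b) contributes 6
|[w]| = 10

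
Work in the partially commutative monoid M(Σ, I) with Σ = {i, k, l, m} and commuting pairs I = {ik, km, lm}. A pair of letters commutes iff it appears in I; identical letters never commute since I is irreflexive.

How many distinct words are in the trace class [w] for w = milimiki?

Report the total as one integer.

5

piece 0:m — minimal
piece 1:i rests on {0:m}
piece 2:l rests on {1:i}
piece 3:i rests on {2:l}
piece 4:m rests on {3:i}
piece 5:i rests on {4:m}
piece 6:k rests on {2:l}
piece 7:i rests on {5:i}
minimal pieces: {0:m}
ways to finish when only these pieces remain (= sum over removing one remaining piece with nothing left below it):
  1 left: {6}→1  {7}→1
  2 left: {5,7}→1  {6,7}→2
  3 left: {4,5,7}→1  {5,6,7}→3
  4 left: {3,4,5,7}→1  {4,5,6,7}→4
  5 left: {3,4,5,6,7}→5
  6 left: {2,3,4,5,6,7}→5
  placing 0:m first → 5 extensions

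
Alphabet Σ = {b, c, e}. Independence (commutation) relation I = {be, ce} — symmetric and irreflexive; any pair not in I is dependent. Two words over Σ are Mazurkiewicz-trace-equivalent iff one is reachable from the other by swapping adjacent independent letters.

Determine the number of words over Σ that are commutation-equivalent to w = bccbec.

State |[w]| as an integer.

6

0(b) covers ∅
1(c) covers 0:b
2(c) covers 1:c
3(b) covers 2:c
4(e) covers ∅
5(c) covers 3:b
floor of heap: 0:b, 4:e
completions by unplaced set U, small U first (add the entries for U minus each lowest piece of U):
  |U|=1: {4}:1  {5}:1
  |U|=2: {3,5}:1  {4,5}:2
  |U|=3: {2,3,5}:1  {3,4,5}:3
  |U|=4: {1,2,3,5}:1  {2,3,4,5}:4
  start at 0(b): 5
  start at 4(e): 1
sum over floor = 6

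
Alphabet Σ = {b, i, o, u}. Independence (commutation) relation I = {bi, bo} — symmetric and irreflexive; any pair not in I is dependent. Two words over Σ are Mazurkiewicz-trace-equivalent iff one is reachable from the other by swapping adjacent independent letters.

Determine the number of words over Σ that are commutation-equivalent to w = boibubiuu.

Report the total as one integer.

12

0(b) covers ∅
1(o) covers ∅
2(i) covers 1:o
3(b) covers 0:b
4(u) covers 2:i, 3:b
5(b) covers 4:u
6(i) covers 4:u
7(u) covers 5:b, 6:i
8(u) covers 7:u
floor of heap: 0:b, 1:o
completions by unplaced set U, small U first (add the entries for U minus each lowest piece of U):
  |U|=1: {8}:1
  |U|=2: {7,8}:1
  |U|=3: {5,7,8}:1  {6,7,8}:1
  |U|=4: {5,6,7,8}:2
  |U|=5: {4,5,6,7,8}:2
  |U|=6: {2,4,5,6,7,8}:2  {3,4,5,6,7,8}:2
  |U|=7: {0,3,4,5,6,7,8}:2  {1,2,4,5,6,7,8}:2  {2,3,4,5,6,7,8}:4
  start at 0(b): 6
  start at 1(o): 6
sum over floor = 12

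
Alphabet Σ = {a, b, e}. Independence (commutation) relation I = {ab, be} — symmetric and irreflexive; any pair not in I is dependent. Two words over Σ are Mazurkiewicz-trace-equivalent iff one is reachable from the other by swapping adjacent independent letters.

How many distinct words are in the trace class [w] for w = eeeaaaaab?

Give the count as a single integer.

drop 0:e onto floor
drop 1:e onto {0:e}
drop 2:e onto {1:e}
drop 3:a onto {2:e}
drop 4:a onto {3:a}
drop 5:a onto {4:a}
drop 6:a onto {5:a}
drop 7:a onto {6:a}
drop 8:b onto floor
ground layer = {0:e, 8:b}
drop-orders for the pieces not yet dropped (sum over which currently-grounded one goes next):
  1 to go: {7} 1  {8} 1
  2 to go: {6,7} 1  {7,8} 2
  3 to go: {5,6,7} 1  {6,7,8} 3
  4 to go: {4,5,6,7} 1  {5,6,7,8} 4
  5 to go: {3,4,5,6,7} 1  {4,5,6,7,8} 5
  6 to go: {2,3,4,5,6,7} 1  {3,4,5,6,7,8} 6
  7 to go: {1,2,3,4,5,6,7} 1  {2,3,4,5,6,7,8} 7
  if 0:e drops first: 8 orders
  if 8:b drops first: 1 orders
heap linearizations: 9

9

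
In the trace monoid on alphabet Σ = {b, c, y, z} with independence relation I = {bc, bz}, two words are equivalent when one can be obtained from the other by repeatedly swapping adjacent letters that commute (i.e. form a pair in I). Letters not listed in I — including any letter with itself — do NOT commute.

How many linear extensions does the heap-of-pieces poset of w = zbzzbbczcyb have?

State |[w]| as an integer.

84

piece 0:z — minimal
piece 1:b — minimal
piece 2:z rests on {0:z}
piece 3:z rests on {2:z}
piece 4:b rests on {1:b}
piece 5:b rests on {4:b}
piece 6:c rests on {3:z}
piece 7:z rests on {6:c}
piece 8:c rests on {7:z}
piece 9:y rests on {5:b, 8:c}
piece 10:b rests on {9:y}
minimal pieces: {0:z, 1:b}
ways to finish when only these pieces remain (= sum over removing one remaining piece with nothing left below it):
  1 left: {10}→1
  2 left: {9,10}→1
  3 left: {5,9,10}→1  {8,9,10}→1
  4 left: {4,5,9,10}→1  {5,8,9,10}→2  {7,8,9,10}→1
  5 left: {1,4,5,9,10}→1  {4,5,8,9,10}→3  {5,7,8,9,10}→3  {6,7,8,9,10}→1
  6 left: {1,4,5,8,9,10}→4  {3,6,7,8,9,10}→1  {4,5,7,8,9,10}→6  {5,6,7,8,9,10}→4
  7 left: {1,4,5,7,8,9,10}→10  {2,3,6,7,8,9,10}→1  {3,5,6,7,8,9,10}→5  {4,5,6,7,8,9,10}→10
  8 left: {0,2,3,6,7,8,9,10}→1  {1,4,5,6,7,8,9,10}→20  {2,3,5,6,7,8,9,10}→6  {3,4,5,6,7,8,9,10}→15
  9 left: {0,2,3,5,6,7,8,9,10}→7  {1,3,4,5,6,7,8,9,10}→35  {2,3,4,5,6,7,8,9,10}→21
  placing 0:z first → 56 extensions
  placing 1:b first → 28 extensions
total linear extensions = 84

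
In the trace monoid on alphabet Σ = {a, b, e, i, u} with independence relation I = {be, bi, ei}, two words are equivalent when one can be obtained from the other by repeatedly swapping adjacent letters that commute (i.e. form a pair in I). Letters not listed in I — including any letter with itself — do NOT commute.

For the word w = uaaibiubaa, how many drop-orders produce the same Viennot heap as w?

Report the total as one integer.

3

drop 0:u onto floor
drop 1:a onto {0:u}
drop 2:a onto {1:a}
drop 3:i onto {2:a}
drop 4:b onto {2:a}
drop 5:i onto {3:i}
drop 6:u onto {4:b, 5:i}
drop 7:b onto {6:u}
drop 8:a onto {7:b}
drop 9:a onto {8:a}
ground layer = {0:u}
drop-orders for the pieces not yet dropped (sum over which currently-grounded one goes next):
  1 to go: {9} 1
  2 to go: {8,9} 1
  3 to go: {7,8,9} 1
  4 to go: {6,7,8,9} 1
  5 to go: {4,6,7,8,9} 1  {5,6,7,8,9} 1
  6 to go: {3,5,6,7,8,9} 1  {4,5,6,7,8,9} 2
  7 to go: {3,4,5,6,7,8,9} 3
  8 to go: {2,3,4,5,6,7,8,9} 3
  if 0:u drops first: 3 orders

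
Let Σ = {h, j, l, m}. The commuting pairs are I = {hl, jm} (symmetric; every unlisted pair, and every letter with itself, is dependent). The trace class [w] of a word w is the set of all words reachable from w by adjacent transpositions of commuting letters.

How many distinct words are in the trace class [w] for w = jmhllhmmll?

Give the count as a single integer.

12

piece 0:j — minimal
piece 1:m — minimal
piece 2:h rests on {0:j, 1:m}
piece 3:l rests on {0:j, 1:m}
piece 4:l rests on {3:l}
piece 5:h rests on {2:h}
piece 6:m rests on {4:l, 5:h}
piece 7:m rests on {6:m}
piece 8:l rests on {7:m}
piece 9:l rests on {8:l}
minimal pieces: {0:j, 1:m}
ways to finish when only these pieces remain (= sum over removing one remaining piece with nothing left below it):
  1 left: {9}→1
  2 left: {8,9}→1
  3 left: {7,8,9}→1
  4 left: {6,7,8,9}→1
  5 left: {4,6,7,8,9}→1  {5,6,7,8,9}→1
  6 left: {2,5,6,7,8,9}→1  {3,4,6,7,8,9}→1  {4,5,6,7,8,9}→2
  7 left: {2,4,5,6,7,8,9}→3  {3,4,5,6,7,8,9}→3
  8 left: {2,3,4,5,6,7,8,9}→6
  placing 0:j first → 6 extensions
  placing 1:m first → 6 extensions
total linear extensions = 12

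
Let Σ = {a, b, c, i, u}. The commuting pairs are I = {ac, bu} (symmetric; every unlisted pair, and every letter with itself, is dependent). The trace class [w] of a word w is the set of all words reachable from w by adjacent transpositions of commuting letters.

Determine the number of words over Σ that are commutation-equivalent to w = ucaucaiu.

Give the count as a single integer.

drop 0:u onto floor
drop 1:c onto {0:u}
drop 2:a onto {0:u}
drop 3:u onto {1:c, 2:a}
drop 4:c onto {3:u}
drop 5:a onto {3:u}
drop 6:i onto {4:c, 5:a}
drop 7:u onto {6:i}
ground layer = {0:u}
drop-orders for the pieces not yet dropped (sum over which currently-grounded one goes next):
  1 to go: {7} 1
  2 to go: {6,7} 1
  3 to go: {4,6,7} 1  {5,6,7} 1
  4 to go: {4,5,6,7} 2
  5 to go: {3,4,5,6,7} 2
  6 to go: {1,3,4,5,6,7} 2  {2,3,4,5,6,7} 2
  if 0:u drops first: 4 orders

4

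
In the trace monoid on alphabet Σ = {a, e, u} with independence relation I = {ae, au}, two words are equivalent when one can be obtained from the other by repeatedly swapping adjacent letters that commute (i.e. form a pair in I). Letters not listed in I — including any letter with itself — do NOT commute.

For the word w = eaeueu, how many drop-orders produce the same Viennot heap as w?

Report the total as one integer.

drop 0:e onto floor
drop 1:a onto floor
drop 2:e onto {0:e}
drop 3:u onto {2:e}
drop 4:e onto {3:u}
drop 5:u onto {4:e}
ground layer = {0:e, 1:a}
drop-orders for the pieces not yet dropped (sum over which currently-grounded one goes next):
  1 to go: {1} 1  {5} 1
  2 to go: {1,5} 2  {4,5} 1
  3 to go: {1,4,5} 3  {3,4,5} 1
  4 to go: {1,3,4,5} 4  {2,3,4,5} 1
  if 0:e drops first: 5 orders
  if 1:a drops first: 1 orders
heap linearizations: 6

6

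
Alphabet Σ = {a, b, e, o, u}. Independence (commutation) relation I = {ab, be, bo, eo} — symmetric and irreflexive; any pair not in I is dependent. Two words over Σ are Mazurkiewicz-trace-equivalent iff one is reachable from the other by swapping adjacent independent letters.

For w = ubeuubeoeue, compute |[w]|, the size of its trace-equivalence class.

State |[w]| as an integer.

24

piece 0:u — minimal
piece 1:b rests on {0:u}
piece 2:e rests on {0:u}
piece 3:u rests on {1:b, 2:e}
piece 4:u rests on {3:u}
piece 5:b rests on {4:u}
piece 6:e rests on {4:u}
piece 7:o rests on {4:u}
piece 8:e rests on {6:e}
piece 9:u rests on {5:b, 7:o, 8:e}
piece 10:e rests on {9:u}
minimal pieces: {0:u}
ways to finish when only these pieces remain (= sum over removing one remaining piece with nothing left below it):
  1 left: {10}→1
  2 left: {9,10}→1
  3 left: {5,9,10}→1  {7,9,10}→1  {8,9,10}→1
  4 left: {5,7,9,10}→2  {5,8,9,10}→2  {6,8,9,10}→1  {7,8,9,10}→2
  5 left: {5,6,8,9,10}→3  {5,7,8,9,10}→6  {6,7,8,9,10}→3
  6 left: {5,6,7,8,9,10}→12
  7 left: {4,5,6,7,8,9,10}→12
  8 left: {3,4,5,6,7,8,9,10}→12
  9 left: {1,3,4,5,6,7,8,9,10}→12  {2,3,4,5,6,7,8,9,10}→12
  placing 0:u first → 24 extensions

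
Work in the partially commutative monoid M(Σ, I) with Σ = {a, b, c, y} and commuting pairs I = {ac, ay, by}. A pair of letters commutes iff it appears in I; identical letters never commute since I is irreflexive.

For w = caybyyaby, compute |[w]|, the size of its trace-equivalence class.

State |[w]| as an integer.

drop 0:c onto floor
drop 1:a onto floor
drop 2:y onto {0:c}
drop 3:b onto {0:c, 1:a}
drop 4:y onto {2:y}
drop 5:y onto {4:y}
drop 6:a onto {3:b}
drop 7:b onto {6:a}
drop 8:y onto {5:y}
ground layer = {0:c, 1:a}
drop-orders for the pieces not yet dropped (sum over which currently-grounded one goes next):
  1 to go: {7} 1  {8} 1
  2 to go: {5,8} 1  {6,7} 1  {7,8} 2
  3 to go: {3,6,7} 1  {4,5,8} 1  {5,7,8} 3  {6,7,8} 3
  4 to go: {1,3,6,7} 1  {2,4,5,8} 1  {3,6,7,8} 4  {4,5,7,8} 4  {5,6,7,8} 6
  5 to go: {1,3,6,7,8} 5  {2,4,5,7,8} 5  {3,5,6,7,8} 10  {4,5,6,7,8} 10
  6 to go: {1,3,5,6,7,8} 15  {2,4,5,6,7,8} 15  {3,4,5,6,7,8} 20
  7 to go: {1,3,4,5,6,7,8} 35  {2,3,4,5,6,7,8} 35
  if 0:c drops first: 70 orders
  if 1:a drops first: 35 orders
heap linearizations: 105

105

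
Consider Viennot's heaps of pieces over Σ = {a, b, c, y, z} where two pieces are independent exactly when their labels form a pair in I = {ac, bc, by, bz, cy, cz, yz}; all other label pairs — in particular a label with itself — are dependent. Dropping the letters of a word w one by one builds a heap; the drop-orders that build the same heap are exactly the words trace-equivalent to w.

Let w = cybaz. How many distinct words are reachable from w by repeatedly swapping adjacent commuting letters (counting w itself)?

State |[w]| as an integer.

10

#0=c has no predecessor
#1=y has no predecessor
#2=b has no predecessor
#3=a depends on [1:y, 2:b]
#4=z depends on [3:a]
sources: [0:c, 1:y, 2:b]
N(rest) = Σ N(rest − s) over sources s of rest; N(one piece) = 1:
  size 1 → [0]=1  [4]=1
  size 2 → [0,4]=2  [3,4]=1
  size 3 → [0,3,4]=3  [1,3,4]=1  [2,3,4]=1
  first=0(c) contributes 2
  first=1(y) contributes 4
  first=2(b) contributes 4
|[w]| = 10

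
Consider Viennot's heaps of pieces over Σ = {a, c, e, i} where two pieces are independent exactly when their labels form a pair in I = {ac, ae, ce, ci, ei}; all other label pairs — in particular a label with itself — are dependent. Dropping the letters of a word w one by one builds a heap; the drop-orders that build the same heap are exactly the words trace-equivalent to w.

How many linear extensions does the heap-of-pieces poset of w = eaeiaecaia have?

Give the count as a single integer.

piece 0:e — minimal
piece 1:a — minimal
piece 2:e rests on {0:e}
piece 3:i rests on {1:a}
piece 4:a rests on {3:i}
piece 5:e rests on {2:e}
piece 6:c — minimal
piece 7:a rests on {4:a}
piece 8:i rests on {7:a}
piece 9:a rests on {8:i}
minimal pieces: {0:e, 1:a, 6:c}
ways to finish when only these pieces remain (= sum over removing one remaining piece with nothing left below it):
  1 left: {5}→1  {6}→1  {9}→1
  2 left: {2,5}→1  {5,6}→2  {5,9}→2  {6,9}→2  {8,9}→1
  3 left: {0,2,5}→1  {2,5,6}→3  {2,5,9}→3  {5,6,9}→6  {5,8,9}→3  {6,8,9}→3  {7,8,9}→1
  4 left: {0,2,5,6}→4  {0,2,5,9}→4  {2,5,6,9}→12  {2,5,8,9}→6  {4,7,8,9}→1  {5,6,8,9}→12  {5,7,8,9}→4  {6,7,8,9}→4
  5 left: {0,2,5,6,9}→20  {0,2,5,8,9}→10  {2,5,6,8,9}→30  {2,5,7,8,9}→10  {3,4,7,8,9}→1  {4,5,7,8,9}→5  {4,6,7,8,9}→5  {5,6,7,8,9}→20
  6 left: {0,2,5,6,8,9}→60  {0,2,5,7,8,9}→20  {1,3,4,7,8,9}→1  {2,4,5,7,8,9}→15  {2,5,6,7,8,9}→60  {3,4,5,7,8,9}→6  {3,4,6,7,8,9}→6  {4,5,6,7,8,9}→30
  7 left: {0,2,4,5,7,8,9}→35  {0,2,5,6,7,8,9}→140  {1,3,4,5,7,8,9}→7  {1,3,4,6,7,8,9}→7  {2,3,4,5,7,8,9}→21  {2,4,5,6,7,8,9}→105  {3,4,5,6,7,8,9}→42
  8 left: {0,2,3,4,5,7,8,9}→56  {0,2,4,5,6,7,8,9}→280  {1,2,3,4,5,7,8,9}→28  {1,3,4,5,6,7,8,9}→56  {2,3,4,5,6,7,8,9}→168
  placing 0:e first → 252 extensions
  placing 1:a first → 504 extensions
  placing 6:c first → 84 extensions
total linear extensions = 840

840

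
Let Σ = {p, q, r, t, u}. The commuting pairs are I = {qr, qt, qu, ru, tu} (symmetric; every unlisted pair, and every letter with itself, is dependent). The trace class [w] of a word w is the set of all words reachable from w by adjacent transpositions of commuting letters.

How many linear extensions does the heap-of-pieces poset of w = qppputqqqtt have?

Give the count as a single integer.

140

piece 0:q — minimal
piece 1:p rests on {0:q}
piece 2:p rests on {1:p}
piece 3:p rests on {2:p}
piece 4:u rests on {3:p}
piece 5:t rests on {3:p}
piece 6:q rests on {3:p}
piece 7:q rests on {6:q}
piece 8:q rests on {7:q}
piece 9:t rests on {5:t}
piece 10:t rests on {9:t}
minimal pieces: {0:q}
ways to finish when only these pieces remain (= sum over removing one remaining piece with nothing left below it):
  1 left: {4}→1  {8}→1  {10}→1
  2 left: {4,8}→2  {4,10}→2  {7,8}→1  {8,10}→2  {9,10}→1
  3 left: {4,7,8}→3  {4,8,10}→6  {4,9,10}→3  {5,9,10}→1  {6,7,8}→1  {7,8,10}→3  {8,9,10}→3
  4 left: {4,5,9,10}→4  {4,6,7,8}→4  {4,7,8,10}→12  {4,8,9,10}→12  {5,8,9,10}→4  {6,7,8,10}→4  {7,8,9,10}→6
  5 left: {4,5,8,9,10}→20  {4,6,7,8,10}→20  {4,7,8,9,10}→30  {5,7,8,9,10}→10  {6,7,8,9,10}→10
  6 left: {4,5,7,8,9,10}→60  {4,6,7,8,9,10}→60  {5,6,7,8,9,10}→20
  7 left: {4,5,6,7,8,9,10}→140
  8 left: {3,4,5,6,7,8,9,10}→140
  9 left: {2,3,4,5,6,7,8,9,10}→140
  placing 0:q first → 140 extensions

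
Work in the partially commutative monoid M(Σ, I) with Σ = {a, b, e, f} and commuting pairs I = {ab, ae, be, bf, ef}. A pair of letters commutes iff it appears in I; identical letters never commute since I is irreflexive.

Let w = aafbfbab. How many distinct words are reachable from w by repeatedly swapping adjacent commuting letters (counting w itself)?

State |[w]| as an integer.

56

drop 0:a onto floor
drop 1:a onto {0:a}
drop 2:f onto {1:a}
drop 3:b onto floor
drop 4:f onto {2:f}
drop 5:b onto {3:b}
drop 6:a onto {4:f}
drop 7:b onto {5:b}
ground layer = {0:a, 3:b}
drop-orders for the pieces not yet dropped (sum over which currently-grounded one goes next):
  1 to go: {6} 1  {7} 1
  2 to go: {4,6} 1  {5,7} 1  {6,7} 2
  3 to go: {2,4,6} 1  {3,5,7} 1  {4,6,7} 3  {5,6,7} 3
  4 to go: {1,2,4,6} 1  {2,4,6,7} 4  {3,5,6,7} 4  {4,5,6,7} 6
  5 to go: {0,1,2,4,6} 1  {1,2,4,6,7} 5  {2,4,5,6,7} 10  {3,4,5,6,7} 10
  6 to go: {0,1,2,4,6,7} 6  {1,2,4,5,6,7} 15  {2,3,4,5,6,7} 20
  if 0:a drops first: 35 orders
  if 3:b drops first: 21 orders
heap linearizations: 56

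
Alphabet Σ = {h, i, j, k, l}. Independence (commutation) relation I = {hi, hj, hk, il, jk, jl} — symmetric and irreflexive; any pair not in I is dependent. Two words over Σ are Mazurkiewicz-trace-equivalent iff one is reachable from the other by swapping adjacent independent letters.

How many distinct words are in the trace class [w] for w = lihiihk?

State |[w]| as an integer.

34

0(l) covers ∅
1(i) covers ∅
2(h) covers 0:l
3(i) covers 1:i
4(i) covers 3:i
5(h) covers 2:h
6(k) covers 0:l, 4:i
floor of heap: 0:l, 1:i
completions by unplaced set U, small U first (add the entries for U minus each lowest piece of U):
  |U|=1: {5}:1  {6}:1
  |U|=2: {2,5}:1  {4,6}:1  {5,6}:2
  |U|=3: {2,5,6}:3  {3,4,6}:1  {4,5,6}:3
  |U|=4: {0,2,5,6}:3  {1,3,4,6}:1  {2,4,5,6}:6  {3,4,5,6}:4
  |U|=5: {0,2,4,5,6}:9  {1,3,4,5,6}:5  {2,3,4,5,6}:10
  start at 0(l): 15
  start at 1(i): 19
sum over floor = 34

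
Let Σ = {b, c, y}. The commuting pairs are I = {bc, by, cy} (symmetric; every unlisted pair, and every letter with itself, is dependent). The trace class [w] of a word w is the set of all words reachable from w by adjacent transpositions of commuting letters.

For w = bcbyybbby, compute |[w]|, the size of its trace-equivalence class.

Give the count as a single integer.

drop 0:b onto floor
drop 1:c onto floor
drop 2:b onto {0:b}
drop 3:y onto floor
drop 4:y onto {3:y}
drop 5:b onto {2:b}
drop 6:b onto {5:b}
drop 7:b onto {6:b}
drop 8:y onto {4:y}
ground layer = {0:b, 1:c, 3:y}
drop-orders for the pieces not yet dropped (sum over which currently-grounded one goes next):
  1 to go: {1} 1  {7} 1  {8} 1
  2 to go: {1,7} 2  {1,8} 2  {4,8} 1  {6,7} 1  {7,8} 2
  3 to go: {1,4,8} 3  {1,6,7} 3  {1,7,8} 6  {3,4,8} 1  {4,7,8} 3  {5,6,7} 1  {6,7,8} 3
  4 to go: {1,3,4,8} 4  {1,4,7,8} 12  {1,5,6,7} 4  {1,6,7,8} 12  {2,5,6,7} 1  {3,4,7,8} 4  {4,6,7,8} 6  {5,6,7,8} 4
  5 to go: {0,2,5,6,7} 1  {1,2,5,6,7} 5  {1,3,4,7,8} 20  {1,4,6,7,8} 30  {1,5,6,7,8} 20  {2,5,6,7,8} 5  {3,4,6,7,8} 10  {4,5,6,7,8} 10
  6 to go: {0,1,2,5,6,7} 6  {0,2,5,6,7,8} 6  {1,2,5,6,7,8} 30  {1,3,4,6,7,8} 60  {1,4,5,6,7,8} 60  {2,4,5,6,7,8} 15  {3,4,5,6,7,8} 20
  7 to go: {0,1,2,5,6,7,8} 42  {0,2,4,5,6,7,8} 21  {1,2,4,5,6,7,8} 105  {1,3,4,5,6,7,8} 140  {2,3,4,5,6,7,8} 35
  if 0:b drops first: 280 orders
  if 1:c drops first: 56 orders
  if 3:y drops first: 168 orders
heap linearizations: 504

504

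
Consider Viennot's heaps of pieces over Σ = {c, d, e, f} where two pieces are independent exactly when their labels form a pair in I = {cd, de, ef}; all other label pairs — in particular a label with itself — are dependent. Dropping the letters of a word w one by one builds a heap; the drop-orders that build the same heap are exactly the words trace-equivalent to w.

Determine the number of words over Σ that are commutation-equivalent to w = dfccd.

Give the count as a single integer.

0(d) covers ∅
1(f) covers 0:d
2(c) covers 1:f
3(c) covers 2:c
4(d) covers 1:f
floor of heap: 0:d
completions by unplaced set U, small U first (add the entries for U minus each lowest piece of U):
  |U|=1: {3}:1  {4}:1
  |U|=2: {2,3}:1  {3,4}:2
  |U|=3: {2,3,4}:3
  start at 0(d): 3

3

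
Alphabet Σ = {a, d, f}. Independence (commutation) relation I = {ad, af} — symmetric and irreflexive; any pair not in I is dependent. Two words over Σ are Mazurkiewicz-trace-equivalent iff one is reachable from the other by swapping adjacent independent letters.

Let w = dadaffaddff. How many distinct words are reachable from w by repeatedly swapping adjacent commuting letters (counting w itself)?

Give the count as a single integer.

0(d) covers ∅
1(a) covers ∅
2(d) covers 0:d
3(a) covers 1:a
4(f) covers 2:d
5(f) covers 4:f
6(a) covers 3:a
7(d) covers 5:f
8(d) covers 7:d
9(f) covers 8:d
10(f) covers 9:f
floor of heap: 0:d, 1:a
completions by unplaced set U, small U first (add the entries for U minus each lowest piece of U):
  |U|=1: {6}:1  {10}:1
  |U|=2: {3,6}:1  {6,10}:2  {9,10}:1
  |U|=3: {1,3,6}:1  {3,6,10}:3  {6,9,10}:3  {8,9,10}:1
  |U|=4: {1,3,6,10}:4  {3,6,9,10}:6  {6,8,9,10}:4  {7,8,9,10}:1
  |U|=5: {1,3,6,9,10}:10  {3,6,8,9,10}:10  {5,7,8,9,10}:1  {6,7,8,9,10}:5
  |U|=6: {1,3,6,8,9,10}:20  {3,6,7,8,9,10}:15  {4,5,7,8,9,10}:1  {5,6,7,8,9,10}:6
  |U|=7: {1,3,6,7,8,9,10}:35  {2,4,5,7,8,9,10}:1  {3,5,6,7,8,9,10}:21  {4,5,6,7,8,9,10}:7
  |U|=8: {0,2,4,5,7,8,9,10}:1  {1,3,5,6,7,8,9,10}:56  {2,4,5,6,7,8,9,10}:8  {3,4,5,6,7,8,9,10}:28
  |U|=9: {0,2,4,5,6,7,8,9,10}:9  {1,3,4,5,6,7,8,9,10}:84  {2,3,4,5,6,7,8,9,10}:36
  start at 0(d): 120
  start at 1(a): 45
sum over floor = 165

165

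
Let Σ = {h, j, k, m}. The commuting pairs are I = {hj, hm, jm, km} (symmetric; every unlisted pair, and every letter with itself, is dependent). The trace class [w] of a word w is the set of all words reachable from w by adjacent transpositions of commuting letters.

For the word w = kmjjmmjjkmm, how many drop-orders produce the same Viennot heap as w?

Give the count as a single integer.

drop 0:k onto floor
drop 1:m onto floor
drop 2:j onto {0:k}
drop 3:j onto {2:j}
drop 4:m onto {1:m}
drop 5:m onto {4:m}
drop 6:j onto {3:j}
drop 7:j onto {6:j}
drop 8:k onto {7:j}
drop 9:m onto {5:m}
drop 10:m onto {9:m}
ground layer = {0:k, 1:m}
drop-orders for the pieces not yet dropped (sum over which currently-grounded one goes next):
  1 to go: {8} 1  {10} 1
  2 to go: {7,8} 1  {8,10} 2  {9,10} 1
  3 to go: {5,9,10} 1  {6,7,8} 1  {7,8,10} 3  {8,9,10} 3
  4 to go: {3,6,7,8} 1  {4,5,9,10} 1  {5,8,9,10} 4  {6,7,8,10} 4  {7,8,9,10} 6
  5 to go: {1,4,5,9,10} 1  {2,3,6,7,8} 1  {3,6,7,8,10} 5  {4,5,8,9,10} 5  {5,7,8,9,10} 10  {6,7,8,9,10} 10
  6 to go: {0,2,3,6,7,8} 1  {1,4,5,8,9,10} 6  {2,3,6,7,8,10} 6  {3,6,7,8,9,10} 15  {4,5,7,8,9,10} 15  {5,6,7,8,9,10} 20
  7 to go: {0,2,3,6,7,8,10} 7  {1,4,5,7,8,9,10} 21  {2,3,6,7,8,9,10} 21  {3,5,6,7,8,9,10} 35  {4,5,6,7,8,9,10} 35
  8 to go: {0,2,3,6,7,8,9,10} 28  {1,4,5,6,7,8,9,10} 56  {2,3,5,6,7,8,9,10} 56  {3,4,5,6,7,8,9,10} 70
  9 to go: {0,2,3,5,6,7,8,9,10} 84  {1,3,4,5,6,7,8,9,10} 126  {2,3,4,5,6,7,8,9,10} 126
  if 0:k drops first: 252 orders
  if 1:m drops first: 210 orders
heap linearizations: 462

462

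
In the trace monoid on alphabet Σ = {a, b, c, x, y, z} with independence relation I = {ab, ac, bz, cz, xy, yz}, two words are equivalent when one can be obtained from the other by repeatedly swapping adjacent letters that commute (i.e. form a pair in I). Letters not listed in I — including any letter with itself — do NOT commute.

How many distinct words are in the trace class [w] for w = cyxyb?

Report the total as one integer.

3

0(c) covers ∅
1(y) covers 0:c
2(x) covers 0:c
3(y) covers 1:y
4(b) covers 2:x, 3:y
floor of heap: 0:c
completions by unplaced set U, small U first (add the entries for U minus each lowest piece of U):
  |U|=1: {4}:1
  |U|=2: {2,4}:1  {3,4}:1
  |U|=3: {1,3,4}:1  {2,3,4}:2
  start at 0(c): 3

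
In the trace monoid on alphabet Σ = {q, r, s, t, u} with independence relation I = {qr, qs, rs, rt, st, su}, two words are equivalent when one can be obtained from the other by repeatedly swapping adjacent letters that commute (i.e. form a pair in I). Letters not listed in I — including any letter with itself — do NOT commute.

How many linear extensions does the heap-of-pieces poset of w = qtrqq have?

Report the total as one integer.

5

piece 0:q — minimal
piece 1:t rests on {0:q}
piece 2:r — minimal
piece 3:q rests on {1:t}
piece 4:q rests on {3:q}
minimal pieces: {0:q, 2:r}
ways to finish when only these pieces remain (= sum over removing one remaining piece with nothing left below it):
  1 left: {2}→1  {4}→1
  2 left: {2,4}→2  {3,4}→1
  3 left: {1,3,4}→1  {2,3,4}→3
  placing 0:q first → 4 extensions
  placing 2:r first → 1 extensions
total linear extensions = 5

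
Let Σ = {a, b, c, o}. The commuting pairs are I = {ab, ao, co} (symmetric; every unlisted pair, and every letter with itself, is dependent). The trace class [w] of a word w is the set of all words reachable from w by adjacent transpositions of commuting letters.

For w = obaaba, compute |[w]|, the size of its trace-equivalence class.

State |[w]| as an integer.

20

0(o) covers ∅
1(b) covers 0:o
2(a) covers ∅
3(a) covers 2:a
4(b) covers 1:b
5(a) covers 3:a
floor of heap: 0:o, 2:a
completions by unplaced set U, small U first (add the entries for U minus each lowest piece of U):
  |U|=1: {4}:1  {5}:1
  |U|=2: {1,4}:1  {3,5}:1  {4,5}:2
  |U|=3: {0,1,4}:1  {1,4,5}:3  {2,3,5}:1  {3,4,5}:3
  |U|=4: {0,1,4,5}:4  {1,3,4,5}:6  {2,3,4,5}:4
  start at 0(o): 10
  start at 2(a): 10
sum over floor = 20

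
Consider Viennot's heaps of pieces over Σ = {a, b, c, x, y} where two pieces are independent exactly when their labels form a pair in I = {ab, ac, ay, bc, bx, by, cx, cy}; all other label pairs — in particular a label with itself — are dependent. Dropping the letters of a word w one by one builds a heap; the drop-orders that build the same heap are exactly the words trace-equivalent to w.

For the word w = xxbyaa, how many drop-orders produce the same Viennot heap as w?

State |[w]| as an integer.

#0=x has no predecessor
#1=x depends on [0:x]
#2=b has no predecessor
#3=y depends on [1:x]
#4=a depends on [1:x]
#5=a depends on [4:a]
sources: [0:x, 2:b]
N(rest) = Σ N(rest − s) over sources s of rest; N(one piece) = 1:
  size 1 → [2]=1  [3]=1  [5]=1
  size 2 → [2,3]=2  [2,5]=2  [3,5]=2  [4,5]=1
  size 3 → [2,3,5]=6  [2,4,5]=3  [3,4,5]=3
  size 4 → [1,3,4,5]=3  [2,3,4,5]=12
  first=0(x) contributes 15
  first=2(b) contributes 3
|[w]| = 18

18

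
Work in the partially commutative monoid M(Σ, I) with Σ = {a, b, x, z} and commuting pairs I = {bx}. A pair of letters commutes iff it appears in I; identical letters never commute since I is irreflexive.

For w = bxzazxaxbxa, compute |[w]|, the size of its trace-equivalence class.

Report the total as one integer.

0(b) covers ∅
1(x) covers ∅
2(z) covers 0:b, 1:x
3(a) covers 2:z
4(z) covers 3:a
5(x) covers 4:z
6(a) covers 5:x
7(x) covers 6:a
8(b) covers 6:a
9(x) covers 7:x
10(a) covers 8:b, 9:x
floor of heap: 0:b, 1:x
completions by unplaced set U, small U first (add the entries for U minus each lowest piece of U):
  |U|=1: {10}:1
  |U|=2: {8,10}:1  {9,10}:1
  |U|=3: {7,9,10}:1  {8,9,10}:2
  |U|=4: {7,8,9,10}:3
  |U|=5: {6,7,8,9,10}:3
  |U|=6: {5,6,7,8,9,10}:3
  |U|=7: {4,5,6,7,8,9,10}:3
  |U|=8: {3,4,5,6,7,8,9,10}:3
  |U|=9: {2,3,4,5,6,7,8,9,10}:3
  start at 0(b): 3
  start at 1(x): 3
sum over floor = 6

6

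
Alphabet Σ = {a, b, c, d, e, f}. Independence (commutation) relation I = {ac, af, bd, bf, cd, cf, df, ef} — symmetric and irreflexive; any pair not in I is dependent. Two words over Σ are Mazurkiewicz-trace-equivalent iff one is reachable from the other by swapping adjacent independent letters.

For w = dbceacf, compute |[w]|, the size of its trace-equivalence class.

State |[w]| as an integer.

42

piece 0:d — minimal
piece 1:b — minimal
piece 2:c rests on {1:b}
piece 3:e rests on {0:d, 2:c}
piece 4:a rests on {3:e}
piece 5:c rests on {3:e}
piece 6:f — minimal
minimal pieces: {0:d, 1:b, 6:f}
ways to finish when only these pieces remain (= sum over removing one remaining piece with nothing left below it):
  1 left: {4}→1  {5}→1  {6}→1
  2 left: {4,5}→2  {4,6}→2  {5,6}→2
  3 left: {3,4,5}→2  {4,5,6}→6
  4 left: {0,3,4,5}→2  {2,3,4,5}→2  {3,4,5,6}→8
  5 left: {0,2,3,4,5}→4  {0,3,4,5,6}→10  {1,2,3,4,5}→2  {2,3,4,5,6}→10
  placing 0:d first → 12 extensions
  placing 1:b first → 24 extensions
  placing 6:f first → 6 extensions
total linear extensions = 42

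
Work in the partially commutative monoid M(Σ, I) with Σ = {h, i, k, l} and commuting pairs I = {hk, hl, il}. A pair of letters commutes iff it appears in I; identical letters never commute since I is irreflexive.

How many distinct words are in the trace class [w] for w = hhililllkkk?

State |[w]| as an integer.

70

piece 0:h — minimal
piece 1:h rests on {0:h}
piece 2:i rests on {1:h}
piece 3:l — minimal
piece 4:i rests on {2:i}
piece 5:l rests on {3:l}
piece 6:l rests on {5:l}
piece 7:l rests on {6:l}
piece 8:k rests on {4:i, 7:l}
piece 9:k rests on {8:k}
piece 10:k rests on {9:k}
minimal pieces: {0:h, 3:l}
ways to finish when only these pieces remain (= sum over removing one remaining piece with nothing left below it):
  1 left: {10}→1
  2 left: {9,10}→1
  3 left: {8,9,10}→1
  4 left: {4,8,9,10}→1  {7,8,9,10}→1
  5 left: {2,4,8,9,10}→1  {4,7,8,9,10}→2  {6,7,8,9,10}→1
  6 left: {1,2,4,8,9,10}→1  {2,4,7,8,9,10}→3  {4,6,7,8,9,10}→3  {5,6,7,8,9,10}→1
  7 left: {0,1,2,4,8,9,10}→1  {1,2,4,7,8,9,10}→4  {2,4,6,7,8,9,10}→6  {3,5,6,7,8,9,10}→1  {4,5,6,7,8,9,10}→4
  8 left: {0,1,2,4,7,8,9,10}→5  {1,2,4,6,7,8,9,10}→10  {2,4,5,6,7,8,9,10}→10  {3,4,5,6,7,8,9,10}→5
  9 left: {0,1,2,4,6,7,8,9,10}→15  {1,2,4,5,6,7,8,9,10}→20  {2,3,4,5,6,7,8,9,10}→15
  placing 0:h first → 35 extensions
  placing 3:l first → 35 extensions
total linear extensions = 70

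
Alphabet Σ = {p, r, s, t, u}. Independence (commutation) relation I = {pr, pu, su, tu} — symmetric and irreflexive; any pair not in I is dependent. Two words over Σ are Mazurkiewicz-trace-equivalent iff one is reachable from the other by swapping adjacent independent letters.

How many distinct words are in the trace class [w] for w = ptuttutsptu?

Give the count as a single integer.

piece 0:p — minimal
piece 1:t rests on {0:p}
piece 2:u — minimal
piece 3:t rests on {1:t}
piece 4:t rests on {3:t}
piece 5:u rests on {2:u}
piece 6:t rests on {4:t}
piece 7:s rests on {6:t}
piece 8:p rests on {7:s}
piece 9:t rests on {8:p}
piece 10:u rests on {5:u}
minimal pieces: {0:p, 2:u}
ways to finish when only these pieces remain (= sum over removing one remaining piece with nothing left below it):
  1 left: {9}→1  {10}→1
  2 left: {5,10}→1  {8,9}→1  {9,10}→2
  3 left: {2,5,10}→1  {5,9,10}→3  {7,8,9}→1  {8,9,10}→3
  4 left: {2,5,9,10}→4  {5,8,9,10}→6  {6,7,8,9}→1  {7,8,9,10}→4
  5 left: {2,5,8,9,10}→10  {4,6,7,8,9}→1  {5,7,8,9,10}→10  {6,7,8,9,10}→5
  6 left: {2,5,7,8,9,10}→20  {3,4,6,7,8,9}→1  {4,6,7,8,9,10}→6  {5,6,7,8,9,10}→15
  7 left: {1,3,4,6,7,8,9}→1  {2,5,6,7,8,9,10}→35  {3,4,6,7,8,9,10}→7  {4,5,6,7,8,9,10}→21
  8 left: {0,1,3,4,6,7,8,9}→1  {1,3,4,6,7,8,9,10}→8  {2,4,5,6,7,8,9,10}→56  {3,4,5,6,7,8,9,10}→28
  9 left: {0,1,3,4,6,7,8,9,10}→9  {1,3,4,5,6,7,8,9,10}→36  {2,3,4,5,6,7,8,9,10}→84
  placing 0:p first → 120 extensions
  placing 2:u first → 45 extensions
total linear extensions = 165

165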